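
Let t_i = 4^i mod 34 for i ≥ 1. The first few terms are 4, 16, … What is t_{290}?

16

Computing terms: t_1 = 4, t_2 = 16, t_3 = 30, t_4 = 18, t_5 = 4.
The sequence repeats with period 4.
So t_{290} = t_{1 + ((290-1) mod 4)} = t_2 = 16.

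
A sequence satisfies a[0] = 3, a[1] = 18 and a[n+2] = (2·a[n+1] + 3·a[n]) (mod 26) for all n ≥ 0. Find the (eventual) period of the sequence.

6

Listing terms: a[0] = 3,  a[1] = 18,  a[2] = 19,  a[3] = 14,  a[4] = 7,  a[5] = 4,  a[6] = 3,  a[7] = 18.
Since (a[6], a[7]) = (a[0], a[1]) = (3, 18) (two consecutive terms determine the rest), the sequence is periodic with period 6.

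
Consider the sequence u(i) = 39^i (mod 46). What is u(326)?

u(1) = 39,  u(2) = 3,  u(3) = 25,  u(4) = 9,  u(5) = 29,  u(6) = 27,  u(7) = 41,  u(8) = 35,  u(9) = 31,  u(10) = 13,  u(11) = 1,  u(12) = 39.
Since u(12) = u(1) = 39, the sequence is periodic with period 11.
(326 - 1) mod 11 = 6, so u(326) = u(7) = 41.

41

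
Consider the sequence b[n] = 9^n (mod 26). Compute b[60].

Listing terms: b[0] = 1; b[1] = 9; b[2] = 3; b[3] = 1.
The sequence repeats with period 3.
So b[60] = b[0 + ((60-0) mod 3)] = b[0] = 1.

1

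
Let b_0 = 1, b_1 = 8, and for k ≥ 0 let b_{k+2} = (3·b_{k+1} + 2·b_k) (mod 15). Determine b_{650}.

11

Computing terms: b_0 = 1; b_1 = 8; b_2 = 11; b_3 = 4; b_4 = 4; b_5 = 5; b_6 = 8; b_7 = 4; b_8 = 13; b_9 = 2; b_{10} = 2; b_{11} = 10; b_{12} = 4; b_{13} = 2; b_{14} = 14; b_{15} = 1; b_{16} = 1; b_{17} = 5; b_{18} = 2; b_{19} = 1; b_{20} = 7; b_{21} = 8; b_{22} = 8; b_{23} = 10; b_{24} = 1; b_{25} = 8.
Since (b_{24}, b_{25}) = (b_0, b_1) = (1, 8) (two consecutive terms determine the rest), the sequence is periodic with period 24.
(650 - 0) mod 24 = 2, so b_{650} = b_2 = 11.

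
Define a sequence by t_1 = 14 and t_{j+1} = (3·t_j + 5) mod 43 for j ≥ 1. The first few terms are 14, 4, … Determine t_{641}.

t_1 = 14, t_2 = 4, t_3 = 17, t_4 = 13, t_5 = 1, t_6 = 8, t_7 = 29, t_8 = 6, t_9 = 23, t_{10} = 31, t_{11} = 12, t_{12} = 41, t_{13} = 42, t_{14} = 2, t_{15} = 11, t_{16} = 38, t_{17} = 33, t_{18} = 18, t_{19} = 16, t_{20} = 10, t_{21} = 35, t_{22} = 24, t_{23} = 34, t_{24} = 21, t_{25} = 25, t_{26} = 37, t_{27} = 30, t_{28} = 9, t_{29} = 32, t_{30} = 15, t_{31} = 7, t_{32} = 26, t_{33} = 40, t_{34} = 39, t_{35} = 36, t_{36} = 27, t_{37} = 0, t_{38} = 5, t_{39} = 20, t_{40} = 22, t_{41} = 28, t_{42} = 3, t_{43} = 14.
Since t_{43} = t_1 = 14, the sequence is periodic with period 42.
So t_{641} = t_{1 + ((641-1) mod 42)} = t_{11} = 12.

12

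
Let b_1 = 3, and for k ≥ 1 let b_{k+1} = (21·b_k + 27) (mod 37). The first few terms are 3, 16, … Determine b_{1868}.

15

We have b_1 = 3,  b_2 = 16,  b_3 = 30,  b_4 = 28,  b_5 = 23,  b_6 = 29,  b_7 = 7,  b_8 = 26,  b_9 = 18,  b_{10} = 35,  b_{11} = 22,  b_{12} = 8,  b_{13} = 10,  b_{14} = 15,  b_{15} = 9,  b_{16} = 31,  b_{17} = 12,  b_{18} = 20,  b_{19} = 3.
Since b_{19} = b_1 = 3, the sequence is periodic with period 18.
So b_{1868} = b_{1 + ((1868-1) mod 18)} = b_{14} = 15.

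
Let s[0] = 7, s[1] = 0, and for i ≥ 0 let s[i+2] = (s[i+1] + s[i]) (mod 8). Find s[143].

1

s[0] = 7; s[1] = 0; s[2] = 7; s[3] = 7; s[4] = 6; s[5] = 5; s[6] = 3; s[7] = 0; s[8] = 3; s[9] = 3; s[10] = 6; s[11] = 1; s[12] = 7; s[13] = 0.
Since (s[12], s[13]) = (s[0], s[1]) = (7, 0) (two consecutive terms determine the rest), the sequence is periodic with period 12.
(143 - 0) mod 12 = 11, so s[143] = s[11] = 1.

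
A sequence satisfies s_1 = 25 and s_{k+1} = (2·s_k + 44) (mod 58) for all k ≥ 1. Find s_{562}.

36

s_1 = 25, s_2 = 36, s_3 = 0, s_4 = 44, s_5 = 16, s_6 = 18, s_7 = 22, s_8 = 30, s_9 = 46, s_{10} = 20, s_{11} = 26, s_{12} = 38, s_{13} = 4, s_{14} = 52, s_{15} = 32, s_{16} = 50, s_{17} = 28, s_{18} = 42, s_{19} = 12, s_{20} = 10, s_{21} = 6, s_{22} = 56, s_{23} = 40, s_{24} = 8, s_{25} = 2, s_{26} = 48, s_{27} = 24, s_{28} = 34, s_{29} = 54, s_{30} = 36.
Since s_{30} = s_2 = 36, the sequence is eventually periodic: after a pre-period of length 1 it cycles with period 28.
For k ≥ 2, s_k depends only on (k - 2) mod 28. (562 - 2) mod 28 = 0, so s_{562} = s_2 = 36.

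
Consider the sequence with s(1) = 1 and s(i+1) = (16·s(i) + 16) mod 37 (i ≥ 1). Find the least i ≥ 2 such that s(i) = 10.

3

Listing terms: s(1) = 1,  s(2) = 32,  s(3) = 10,  s(4) = 28,  s(5) = 20,  s(6) = 3,  s(7) = 27,  s(8) = 4,  s(9) = 6,  s(10) = 1.
The sequence repeats with period 9.
The value 10 first appears (with i ≥ 2) at s(3).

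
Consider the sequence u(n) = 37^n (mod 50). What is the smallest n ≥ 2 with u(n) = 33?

7

Listing terms: u(1) = 37; u(2) = 19; u(3) = 3; u(4) = 11; u(5) = 7; u(6) = 9; u(7) = 33; u(8) = 21; u(9) = 27; u(10) = 49; u(11) = 13; u(12) = 31; u(13) = 47; u(14) = 39; u(15) = 43; u(16) = 41; u(17) = 17; u(18) = 29; u(19) = 23; u(20) = 1; u(21) = 37.
The sequence repeats with period 20.
The value 33 first appears (with n ≥ 2) at u(7).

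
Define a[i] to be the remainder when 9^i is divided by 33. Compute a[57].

15

We have a[0] = 1,  a[1] = 9,  a[2] = 15,  a[3] = 3,  a[4] = 27,  a[5] = 12,  a[6] = 9.
Since a[6] = a[1] = 9, the sequence is eventually periodic: after a pre-period of length 1 it cycles with period 5.
For i ≥ 1, a[i] depends only on (i - 1) mod 5. (57 - 1) mod 5 = 1, so a[57] = a[2] = 15.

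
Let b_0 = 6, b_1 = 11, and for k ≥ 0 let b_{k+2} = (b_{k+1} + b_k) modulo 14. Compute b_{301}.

We have b_0 = 6, b_1 = 11, b_2 = 3, b_3 = 0, b_4 = 3, b_5 = 3, b_6 = 6, b_7 = 9, b_8 = 1, b_9 = 10, b_{10} = 11, b_{11} = 7, b_{12} = 4, b_{13} = 11, b_{14} = 1, b_{15} = 12, b_{16} = 13, b_{17} = 11, b_{18} = 10, b_{19} = 7, b_{20} = 3, b_{21} = 10, b_{22} = 13, b_{23} = 9, b_{24} = 8, b_{25} = 3, b_{26} = 11, b_{27} = 0, b_{28} = 11, b_{29} = 11, b_{30} = 8, b_{31} = 5, b_{32} = 13, b_{33} = 4, b_{34} = 3, b_{35} = 7, b_{36} = 10, b_{37} = 3, b_{38} = 13, b_{39} = 2, b_{40} = 1, b_{41} = 3, b_{42} = 4, b_{43} = 7, b_{44} = 11, b_{45} = 4, b_{46} = 1, b_{47} = 5, b_{48} = 6, b_{49} = 11.
The sequence repeats with period 48.
(301 - 0) mod 48 = 13, so b_{301} = b_{13} = 11.

11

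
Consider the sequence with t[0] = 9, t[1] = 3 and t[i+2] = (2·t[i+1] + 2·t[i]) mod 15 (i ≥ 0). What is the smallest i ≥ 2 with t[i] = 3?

10

t[0] = 9,  t[1] = 3,  t[2] = 9,  t[3] = 9,  t[4] = 6,  t[5] = 0,  t[6] = 12,  t[7] = 9,  t[8] = 12,  t[9] = 12,  t[10] = 3,  t[11] = 0,  t[12] = 6,  t[13] = 12,  t[14] = 6,  t[15] = 6,  t[16] = 9,  t[17] = 0,  t[18] = 3,  t[19] = 6,  t[20] = 3,  t[21] = 3,  t[22] = 12,  t[23] = 0,  t[24] = 9,  t[25] = 3.
The sequence repeats with period 24.
The value 3 first appears (with i ≥ 2) at t[10].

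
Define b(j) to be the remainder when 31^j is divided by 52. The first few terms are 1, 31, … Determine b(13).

b(0) = 1; b(1) = 31; b(2) = 25; b(3) = 47; b(4) = 1.
The sequence repeats with period 4.
(13 - 0) mod 4 = 1, so b(13) = b(1) = 31.

31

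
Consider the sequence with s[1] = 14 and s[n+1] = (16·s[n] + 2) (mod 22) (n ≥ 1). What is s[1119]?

8

Computing terms: s[1] = 14; s[2] = 6; s[3] = 10; s[4] = 8; s[5] = 20; s[6] = 14.
Since s[6] = s[1] = 14, the sequence is periodic with period 5.
So s[1119] = s[1 + ((1119-1) mod 5)] = s[4] = 8.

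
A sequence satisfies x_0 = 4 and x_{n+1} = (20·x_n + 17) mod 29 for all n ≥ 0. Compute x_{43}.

x_0 = 4,  x_1 = 10,  x_2 = 14,  x_3 = 7,  x_4 = 12,  x_5 = 25,  x_6 = 24,  x_7 = 4.
The sequence repeats with period 7.
So x_{43} = x_{0 + ((43-0) mod 7)} = x_1 = 10.

10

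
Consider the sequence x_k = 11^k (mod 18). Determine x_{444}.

Listing terms: x_0 = 1, x_1 = 11, x_2 = 13, x_3 = 17, x_4 = 7, x_5 = 5, x_6 = 1.
The sequence repeats with period 6.
(444 - 0) mod 6 = 0, so x_{444} = x_0 = 1.

1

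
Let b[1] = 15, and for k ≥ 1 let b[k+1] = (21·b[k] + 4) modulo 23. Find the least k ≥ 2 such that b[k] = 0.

8

Computing terms: b[1] = 15, b[2] = 20, b[3] = 10, b[4] = 7, b[5] = 13, b[6] = 1, b[7] = 2, b[8] = 0, b[9] = 4, b[10] = 19, b[11] = 12, b[12] = 3, b[13] = 21, b[14] = 8, b[15] = 11, b[16] = 5, b[17] = 17, b[18] = 16, b[19] = 18, b[20] = 14, b[21] = 22, b[22] = 6, b[23] = 15.
Since b[23] = b[1] = 15, the sequence is periodic with period 22.
The value 0 first appears (with k ≥ 2) at b[8].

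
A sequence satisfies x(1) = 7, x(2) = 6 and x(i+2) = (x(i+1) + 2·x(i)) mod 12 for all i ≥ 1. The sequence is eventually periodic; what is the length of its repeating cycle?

6

x(1) = 7; x(2) = 6; x(3) = 8; x(4) = 8; x(5) = 0; x(6) = 4; x(7) = 4; x(8) = 0; x(9) = 8; x(10) = 8.
Since (x(9), x(10)) = (x(3), x(4)) = (8, 8) (two consecutive terms determine the rest), the sequence is eventually periodic: after a pre-period of length 2 it cycles with period 6.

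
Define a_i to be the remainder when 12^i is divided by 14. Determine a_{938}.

a_1 = 12; a_2 = 4; a_3 = 6; a_4 = 2; a_5 = 10; a_6 = 8; a_7 = 12.
The sequence repeats with period 6.
So a_{938} = a_{1 + ((938-1) mod 6)} = a_2 = 4.

4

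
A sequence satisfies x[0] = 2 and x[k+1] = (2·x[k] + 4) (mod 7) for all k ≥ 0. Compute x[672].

2

We have x[0] = 2, x[1] = 1, x[2] = 6, x[3] = 2.
Since x[3] = x[0] = 2, the sequence is periodic with period 3.
(672 - 0) mod 3 = 0, so x[672] = x[0] = 2.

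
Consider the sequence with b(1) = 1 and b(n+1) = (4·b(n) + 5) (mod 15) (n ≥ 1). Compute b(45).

11

Listing terms: b(1) = 1; b(2) = 9; b(3) = 11; b(4) = 4; b(5) = 6; b(6) = 14; b(7) = 1.
Since b(7) = b(1) = 1, the sequence is periodic with period 6.
So b(45) = b(1 + ((45-1) mod 6)) = b(3) = 11.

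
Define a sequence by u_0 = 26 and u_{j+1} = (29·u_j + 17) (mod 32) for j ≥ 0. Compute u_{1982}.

28

We have u_0 = 26, u_1 = 3, u_2 = 8, u_3 = 25, u_4 = 6, u_5 = 31, u_6 = 20, u_7 = 21, u_8 = 18, u_9 = 27, u_{10} = 0, u_{11} = 17, u_{12} = 30, u_{13} = 23, u_{14} = 12, u_{15} = 13, u_{16} = 10, u_{17} = 19, u_{18} = 24, u_{19} = 9, u_{20} = 22, u_{21} = 15, u_{22} = 4, u_{23} = 5, u_{24} = 2, u_{25} = 11, u_{26} = 16, u_{27} = 1, u_{28} = 14, u_{29} = 7, u_{30} = 28, u_{31} = 29, u_{32} = 26.
Since u_{32} = u_0 = 26, the sequence is periodic with period 32.
So u_{1982} = u_{0 + ((1982-0) mod 32)} = u_{30} = 28.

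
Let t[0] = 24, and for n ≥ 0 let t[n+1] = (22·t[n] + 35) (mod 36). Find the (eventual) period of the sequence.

Listing terms: t[0] = 24; t[1] = 23; t[2] = 1; t[3] = 21; t[4] = 29; t[5] = 25; t[6] = 9; t[7] = 17; t[8] = 13; t[9] = 33; t[10] = 5; t[11] = 1.
Since t[11] = t[2] = 1, the sequence is eventually periodic: after a pre-period of length 2 it cycles with period 9.

9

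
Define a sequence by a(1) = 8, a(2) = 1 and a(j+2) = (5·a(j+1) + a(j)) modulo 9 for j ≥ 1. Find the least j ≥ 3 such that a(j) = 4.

3

Computing terms: a(1) = 8,  a(2) = 1,  a(3) = 4,  a(4) = 3,  a(5) = 1,  a(6) = 8,  a(7) = 5,  a(8) = 6,  a(9) = 8,  a(10) = 1.
The sequence repeats with period 8.
The value 4 first appears (with j ≥ 3) at a(3).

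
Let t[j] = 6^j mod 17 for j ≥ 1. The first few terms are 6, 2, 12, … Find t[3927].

Listing terms: t[1] = 6,  t[2] = 2,  t[3] = 12,  t[4] = 4,  t[5] = 7,  t[6] = 8,  t[7] = 14,  t[8] = 16,  t[9] = 11,  t[10] = 15,  t[11] = 5,  t[12] = 13,  t[13] = 10,  t[14] = 9,  t[15] = 3,  t[16] = 1,  t[17] = 6.
The sequence repeats with period 16.
(3927 - 1) mod 16 = 6, so t[3927] = t[7] = 14.

14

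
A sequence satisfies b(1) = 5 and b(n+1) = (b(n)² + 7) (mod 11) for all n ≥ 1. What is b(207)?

Listing terms: b(1) = 5; b(2) = 10; b(3) = 8; b(4) = 5.
Since b(4) = b(1) = 5, the sequence is periodic with period 3.
(207 - 1) mod 3 = 2, so b(207) = b(3) = 8.

8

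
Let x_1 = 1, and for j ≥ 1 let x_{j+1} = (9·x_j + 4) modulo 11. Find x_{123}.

Computing terms: x_1 = 1; x_2 = 2; x_3 = 0; x_4 = 4; x_5 = 7; x_6 = 1.
Since x_6 = x_1 = 1, the sequence is periodic with period 5.
(123 - 1) mod 5 = 2, so x_{123} = x_3 = 0.

0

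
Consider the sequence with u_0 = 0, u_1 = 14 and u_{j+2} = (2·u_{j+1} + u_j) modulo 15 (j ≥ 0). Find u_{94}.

Computing terms: u_0 = 0, u_1 = 14, u_2 = 13, u_3 = 10, u_4 = 3, u_5 = 1, u_6 = 5, u_7 = 11, u_8 = 12, u_9 = 5, u_{10} = 7, u_{11} = 4, u_{12} = 0, u_{13} = 4, u_{14} = 8, u_{15} = 5, u_{16} = 3, u_{17} = 11, u_{18} = 10, u_{19} = 1, u_{20} = 12, u_{21} = 10, u_{22} = 2, u_{23} = 14, u_{24} = 0, u_{25} = 14.
Since (u_{24}, u_{25}) = (u_0, u_1) = (0, 14) (two consecutive terms determine the rest), the sequence is periodic with period 24.
(94 - 0) mod 24 = 22, so u_{94} = u_{22} = 2.

2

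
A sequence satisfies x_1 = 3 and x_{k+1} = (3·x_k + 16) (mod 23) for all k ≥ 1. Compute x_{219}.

6

x_1 = 3,  x_2 = 2,  x_3 = 22,  x_4 = 13,  x_5 = 9,  x_6 = 20,  x_7 = 7,  x_8 = 14,  x_9 = 12,  x_{10} = 6,  x_{11} = 11,  x_{12} = 3.
The sequence repeats with period 11.
(219 - 1) mod 11 = 9, so x_{219} = x_{10} = 6.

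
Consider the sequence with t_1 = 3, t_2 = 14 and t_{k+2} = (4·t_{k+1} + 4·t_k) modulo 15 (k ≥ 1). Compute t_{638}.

Computing terms: t_1 = 3,  t_2 = 14,  t_3 = 8,  t_4 = 13,  t_5 = 9,  t_6 = 13,  t_7 = 13,  t_8 = 14,  t_9 = 3,  t_{10} = 8,  t_{11} = 14,  t_{12} = 13,  t_{13} = 3,  t_{14} = 4,  t_{15} = 13,  t_{16} = 8,  t_{17} = 9,  t_{18} = 8,  t_{19} = 8,  t_{20} = 4,  t_{21} = 3,  t_{22} = 13,  t_{23} = 4,  t_{24} = 8,  t_{25} = 3,  t_{26} = 14.
The sequence repeats with period 24.
So t_{638} = t_{1 + ((638-1) mod 24)} = t_{14} = 4.

4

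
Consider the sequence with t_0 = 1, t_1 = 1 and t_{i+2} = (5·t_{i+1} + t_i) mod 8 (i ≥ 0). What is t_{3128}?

t_0 = 1; t_1 = 1; t_2 = 6; t_3 = 7; t_4 = 1; t_5 = 4; t_6 = 5; t_7 = 5; t_8 = 6; t_9 = 3; t_{10} = 5; t_{11} = 4; t_{12} = 1; t_{13} = 1.
The sequence repeats with period 12.
So t_{3128} = t_{0 + ((3128-0) mod 12)} = t_8 = 6.

6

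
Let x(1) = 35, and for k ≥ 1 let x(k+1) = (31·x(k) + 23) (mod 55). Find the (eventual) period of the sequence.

Computing terms: x(1) = 35; x(2) = 8; x(3) = 51; x(4) = 9; x(5) = 27; x(6) = 35.
The sequence repeats with period 5.

5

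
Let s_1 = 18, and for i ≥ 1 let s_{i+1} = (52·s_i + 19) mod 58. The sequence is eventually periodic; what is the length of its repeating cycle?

Computing terms: s_1 = 18, s_2 = 27, s_3 = 31, s_4 = 7, s_5 = 35, s_6 = 41, s_7 = 5, s_8 = 47, s_9 = 27.
Since s_9 = s_2 = 27, the sequence is eventually periodic: after a pre-period of length 1 it cycles with period 7.

7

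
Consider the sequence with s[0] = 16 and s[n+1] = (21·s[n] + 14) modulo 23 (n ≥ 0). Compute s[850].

Listing terms: s[0] = 16, s[1] = 5, s[2] = 4, s[3] = 6, s[4] = 2, s[5] = 10, s[6] = 17, s[7] = 3, s[8] = 8, s[9] = 21, s[10] = 18, s[11] = 1, s[12] = 12, s[13] = 13, s[14] = 11, s[15] = 15, s[16] = 7, s[17] = 0, s[18] = 14, s[19] = 9, s[20] = 19, s[21] = 22, s[22] = 16.
Since s[22] = s[0] = 16, the sequence is periodic with period 22.
(850 - 0) mod 22 = 14, so s[850] = s[14] = 11.

11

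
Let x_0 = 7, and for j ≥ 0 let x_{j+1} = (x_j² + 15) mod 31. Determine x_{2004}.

0

Listing terms: x_0 = 7, x_1 = 2, x_2 = 19, x_3 = 4, x_4 = 0, x_5 = 15, x_6 = 23, x_7 = 17, x_8 = 25, x_9 = 20, x_{10} = 12, x_{11} = 4.
Since x_{11} = x_3 = 4, the sequence is eventually periodic: after a pre-period of length 3 it cycles with period 8.
For j ≥ 3, x_j depends only on (j - 3) mod 8. (2004 - 3) mod 8 = 1, so x_{2004} = x_4 = 0.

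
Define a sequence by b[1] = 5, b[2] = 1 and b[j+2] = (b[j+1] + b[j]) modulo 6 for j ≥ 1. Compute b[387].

Computing terms: b[1] = 5,  b[2] = 1,  b[3] = 0,  b[4] = 1,  b[5] = 1,  b[6] = 2,  b[7] = 3,  b[8] = 5,  b[9] = 2,  b[10] = 1,  b[11] = 3,  b[12] = 4,  b[13] = 1,  b[14] = 5,  b[15] = 0,  b[16] = 5,  b[17] = 5,  b[18] = 4,  b[19] = 3,  b[20] = 1,  b[21] = 4,  b[22] = 5,  b[23] = 3,  b[24] = 2,  b[25] = 5,  b[26] = 1.
Since (b[25], b[26]) = (b[1], b[2]) = (5, 1) (two consecutive terms determine the rest), the sequence is periodic with period 24.
So b[387] = b[1 + ((387-1) mod 24)] = b[3] = 0.

0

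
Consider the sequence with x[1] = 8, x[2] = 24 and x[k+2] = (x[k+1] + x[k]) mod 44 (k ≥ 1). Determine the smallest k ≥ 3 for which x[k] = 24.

8

Listing terms: x[1] = 8,  x[2] = 24,  x[3] = 32,  x[4] = 12,  x[5] = 0,  x[6] = 12,  x[7] = 12,  x[8] = 24,  x[9] = 36,  x[10] = 16,  x[11] = 8,  x[12] = 24.
The sequence repeats with period 10.
The value 24 first appears (with k ≥ 3) at x[8].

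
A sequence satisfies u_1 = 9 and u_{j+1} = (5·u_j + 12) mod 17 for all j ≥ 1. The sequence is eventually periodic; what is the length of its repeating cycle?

Listing terms: u_1 = 9,  u_2 = 6,  u_3 = 8,  u_4 = 1,  u_5 = 0,  u_6 = 12,  u_7 = 4,  u_8 = 15,  u_9 = 2,  u_{10} = 5,  u_{11} = 3,  u_{12} = 10,  u_{13} = 11,  u_{14} = 16,  u_{15} = 7,  u_{16} = 13,  u_{17} = 9.
Since u_{17} = u_1 = 9, the sequence is periodic with period 16.

16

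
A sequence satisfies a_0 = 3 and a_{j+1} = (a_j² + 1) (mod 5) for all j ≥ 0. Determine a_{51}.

2

We have a_0 = 3; a_1 = 0; a_2 = 1; a_3 = 2; a_4 = 0.
Since a_4 = a_1 = 0, the sequence is eventually periodic: after a pre-period of length 1 it cycles with period 3.
For j ≥ 1, a_j depends only on (j - 1) mod 3. (51 - 1) mod 3 = 2, so a_{51} = a_3 = 2.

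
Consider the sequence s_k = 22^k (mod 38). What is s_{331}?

Computing terms: s_1 = 22; s_2 = 28; s_3 = 8; s_4 = 24; s_5 = 34; s_6 = 26; s_7 = 2; s_8 = 6; s_9 = 18; s_{10} = 16; s_{11} = 10; s_{12} = 30; s_{13} = 14; s_{14} = 4; s_{15} = 12; s_{16} = 36; s_{17} = 32; s_{18} = 20; s_{19} = 22.
Since s_{19} = s_1 = 22, the sequence is periodic with period 18.
So s_{331} = s_{1 + ((331-1) mod 18)} = s_7 = 2.

2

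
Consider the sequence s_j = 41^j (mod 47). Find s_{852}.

s_1 = 41, s_2 = 36, s_3 = 19, s_4 = 27, s_5 = 26, s_6 = 32, s_7 = 43, s_8 = 24, s_9 = 44, s_{10} = 18, s_{11} = 33, s_{12} = 37, s_{13} = 13, s_{14} = 16, s_{15} = 45, s_{16} = 12, s_{17} = 22, s_{18} = 9, s_{19} = 40, s_{20} = 42, s_{21} = 30, s_{22} = 8, s_{23} = 46, s_{24} = 6, s_{25} = 11, s_{26} = 28, s_{27} = 20, s_{28} = 21, s_{29} = 15, s_{30} = 4, s_{31} = 23, s_{32} = 3, s_{33} = 29, s_{34} = 14, s_{35} = 10, s_{36} = 34, s_{37} = 31, s_{38} = 2, s_{39} = 35, s_{40} = 25, s_{41} = 38, s_{42} = 7, s_{43} = 5, s_{44} = 17, s_{45} = 39, s_{46} = 1, s_{47} = 41.
The sequence repeats with period 46.
(852 - 1) mod 46 = 23, so s_{852} = s_{24} = 6.

6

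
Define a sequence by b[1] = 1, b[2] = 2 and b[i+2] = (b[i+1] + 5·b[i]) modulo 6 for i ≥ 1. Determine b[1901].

b[1] = 1,  b[2] = 2,  b[3] = 1,  b[4] = 5,  b[5] = 4,  b[6] = 5,  b[7] = 1,  b[8] = 2.
Since (b[7], b[8]) = (b[1], b[2]) = (1, 2) (two consecutive terms determine the rest), the sequence is periodic with period 6.
So b[1901] = b[1 + ((1901-1) mod 6)] = b[5] = 4.

4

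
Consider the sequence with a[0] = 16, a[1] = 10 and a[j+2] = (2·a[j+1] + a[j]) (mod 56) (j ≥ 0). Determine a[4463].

34

Listing terms: a[0] = 16; a[1] = 10; a[2] = 36; a[3] = 26; a[4] = 32; a[5] = 34; a[6] = 44; a[7] = 10; a[8] = 8; a[9] = 26; a[10] = 4; a[11] = 34; a[12] = 16; a[13] = 10.
Since (a[12], a[13]) = (a[0], a[1]) = (16, 10) (two consecutive terms determine the rest), the sequence is periodic with period 12.
(4463 - 0) mod 12 = 11, so a[4463] = a[11] = 34.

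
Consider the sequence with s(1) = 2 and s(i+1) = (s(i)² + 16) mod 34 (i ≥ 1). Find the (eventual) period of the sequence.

4

We have s(1) = 2; s(2) = 20; s(3) = 8; s(4) = 12; s(5) = 24; s(6) = 14; s(7) = 8.
Since s(7) = s(3) = 8, the sequence is eventually periodic: after a pre-period of length 2 it cycles with period 4.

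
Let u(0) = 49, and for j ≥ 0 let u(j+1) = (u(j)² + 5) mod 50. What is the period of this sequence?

4

Computing terms: u(0) = 49; u(1) = 6; u(2) = 41; u(3) = 36; u(4) = 1; u(5) = 6.
Since u(5) = u(1) = 6, the sequence is eventually periodic: after a pre-period of length 1 it cycles with period 4.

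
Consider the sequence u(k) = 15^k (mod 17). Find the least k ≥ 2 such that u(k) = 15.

Computing terms: u(1) = 15,  u(2) = 4,  u(3) = 9,  u(4) = 16,  u(5) = 2,  u(6) = 13,  u(7) = 8,  u(8) = 1,  u(9) = 15.
Since u(9) = u(1) = 15, the sequence is periodic with period 8.
The value 15 next appears (with k ≥ 2) at u(9).

9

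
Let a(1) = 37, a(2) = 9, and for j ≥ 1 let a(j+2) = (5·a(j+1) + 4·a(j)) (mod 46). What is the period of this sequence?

22

Listing terms: a(1) = 37; a(2) = 9; a(3) = 9; a(4) = 35; a(5) = 27; a(6) = 45; a(7) = 11; a(8) = 5; a(9) = 23; a(10) = 43; a(11) = 31; a(12) = 5; a(13) = 11; a(14) = 29; a(15) = 5; a(16) = 3; a(17) = 35; a(18) = 3; a(19) = 17; a(20) = 5; a(21) = 1; a(22) = 25; a(23) = 37; a(24) = 9.
The sequence repeats with period 22.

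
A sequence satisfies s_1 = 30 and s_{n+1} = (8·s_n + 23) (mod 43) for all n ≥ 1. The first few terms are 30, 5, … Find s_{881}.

We have s_1 = 30,  s_2 = 5,  s_3 = 20,  s_4 = 11,  s_5 = 25,  s_6 = 8,  s_7 = 1,  s_8 = 31,  s_9 = 13,  s_{10} = 41,  s_{11} = 7,  s_{12} = 36,  s_{13} = 10,  s_{14} = 17,  s_{15} = 30.
The sequence repeats with period 14.
(881 - 1) mod 14 = 12, so s_{881} = s_{13} = 10.

10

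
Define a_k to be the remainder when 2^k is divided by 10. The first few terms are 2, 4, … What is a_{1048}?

We have a_1 = 2; a_2 = 4; a_3 = 8; a_4 = 6; a_5 = 2.
Since a_5 = a_1 = 2, the sequence is periodic with period 4.
So a_{1048} = a_{1 + ((1048-1) mod 4)} = a_4 = 6.

6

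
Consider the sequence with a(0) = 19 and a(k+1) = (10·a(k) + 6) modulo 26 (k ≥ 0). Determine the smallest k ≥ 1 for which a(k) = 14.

a(0) = 19; a(1) = 14; a(2) = 16; a(3) = 10; a(4) = 2; a(5) = 0; a(6) = 6; a(7) = 14.
Since a(7) = a(1) = 14, the sequence is eventually periodic: after a pre-period of length 1 it cycles with period 6.
The value 14 first appears (with k ≥ 1) at a(1).

1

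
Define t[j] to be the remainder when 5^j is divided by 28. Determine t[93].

Computing terms: t[1] = 5; t[2] = 25; t[3] = 13; t[4] = 9; t[5] = 17; t[6] = 1; t[7] = 5.
Since t[7] = t[1] = 5, the sequence is periodic with period 6.
(93 - 1) mod 6 = 2, so t[93] = t[3] = 13.

13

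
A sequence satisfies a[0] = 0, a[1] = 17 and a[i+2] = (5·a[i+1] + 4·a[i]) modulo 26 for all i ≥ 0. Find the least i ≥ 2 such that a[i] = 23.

Listing terms: a[0] = 0,  a[1] = 17,  a[2] = 7,  a[3] = 25,  a[4] = 23,  a[5] = 7,  a[6] = 23,  a[7] = 13,  a[8] = 1,  a[9] = 5,  a[10] = 3,  a[11] = 9,  a[12] = 5,  a[13] = 9,  a[14] = 13,  a[15] = 23,  a[16] = 11,  a[17] = 17,  a[18] = 25,  a[19] = 11,  a[20] = 25,  a[21] = 13,  a[22] = 9,  a[23] = 19,  a[24] = 1,  a[25] = 3,  a[26] = 19,  a[27] = 3,  a[28] = 13,  a[29] = 25,  a[30] = 21,  a[31] = 23,  a[32] = 17,  a[33] = 21,  a[34] = 17,  a[35] = 13,  a[36] = 3,  a[37] = 15,  a[38] = 9,  a[39] = 1,  a[40] = 15,  a[41] = 1,  a[42] = 13,  a[43] = 17,  a[44] = 7.
Since (a[43], a[44]) = (a[1], a[2]) = (17, 7) (two consecutive terms determine the rest), the sequence is eventually periodic: after a pre-period of length 1 it cycles with period 42.
The value 23 first appears (with i ≥ 2) at a[4].

4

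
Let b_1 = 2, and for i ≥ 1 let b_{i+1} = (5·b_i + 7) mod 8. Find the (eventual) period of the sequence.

Listing terms: b_1 = 2; b_2 = 1; b_3 = 4; b_4 = 3; b_5 = 6; b_6 = 5; b_7 = 0; b_8 = 7; b_9 = 2.
Since b_9 = b_1 = 2, the sequence is periodic with period 8.

8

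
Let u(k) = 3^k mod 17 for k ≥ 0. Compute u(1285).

Computing terms: u(0) = 1, u(1) = 3, u(2) = 9, u(3) = 10, u(4) = 13, u(5) = 5, u(6) = 15, u(7) = 11, u(8) = 16, u(9) = 14, u(10) = 8, u(11) = 7, u(12) = 4, u(13) = 12, u(14) = 2, u(15) = 6, u(16) = 1.
Since u(16) = u(0) = 1, the sequence is periodic with period 16.
So u(1285) = u(0 + ((1285-0) mod 16)) = u(5) = 5.

5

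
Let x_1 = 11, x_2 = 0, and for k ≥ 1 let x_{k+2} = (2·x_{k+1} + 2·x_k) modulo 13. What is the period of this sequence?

12

Listing terms: x_1 = 11,  x_2 = 0,  x_3 = 9,  x_4 = 5,  x_5 = 2,  x_6 = 1,  x_7 = 6,  x_8 = 1,  x_9 = 1,  x_{10} = 4,  x_{11} = 10,  x_{12} = 2,  x_{13} = 11,  x_{14} = 0.
The sequence repeats with period 12.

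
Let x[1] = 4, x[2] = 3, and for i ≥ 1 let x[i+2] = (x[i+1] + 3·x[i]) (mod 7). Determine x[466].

5

Computing terms: x[1] = 4,  x[2] = 3,  x[3] = 1,  x[4] = 3,  x[5] = 6,  x[6] = 1,  x[7] = 5,  x[8] = 1,  x[9] = 2,  x[10] = 5,  x[11] = 4,  x[12] = 5,  x[13] = 3,  x[14] = 4,  x[15] = 6,  x[16] = 4,  x[17] = 1,  x[18] = 6,  x[19] = 2,  x[20] = 6,  x[21] = 5,  x[22] = 2,  x[23] = 3,  x[24] = 2,  x[25] = 4,  x[26] = 3.
The sequence repeats with period 24.
So x[466] = x[1 + ((466-1) mod 24)] = x[10] = 5.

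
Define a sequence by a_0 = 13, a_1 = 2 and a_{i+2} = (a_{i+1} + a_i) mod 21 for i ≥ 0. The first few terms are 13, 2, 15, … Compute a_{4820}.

a_0 = 13; a_1 = 2; a_2 = 15; a_3 = 17; a_4 = 11; a_5 = 7; a_6 = 18; a_7 = 4; a_8 = 1; a_9 = 5; a_{10} = 6; a_{11} = 11; a_{12} = 17; a_{13} = 7; a_{14} = 3; a_{15} = 10; a_{16} = 13; a_{17} = 2.
Since (a_{16}, a_{17}) = (a_0, a_1) = (13, 2) (two consecutive terms determine the rest), the sequence is periodic with period 16.
(4820 - 0) mod 16 = 4, so a_{4820} = a_4 = 11.

11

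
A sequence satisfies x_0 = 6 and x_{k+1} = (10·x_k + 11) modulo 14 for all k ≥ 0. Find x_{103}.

Listing terms: x_0 = 6, x_1 = 1, x_2 = 7, x_3 = 11, x_4 = 9, x_5 = 3, x_6 = 13, x_7 = 1.
Since x_7 = x_1 = 1, the sequence is eventually periodic: after a pre-period of length 1 it cycles with period 6.
For k ≥ 1, x_k depends only on (k - 1) mod 6. (103 - 1) mod 6 = 0, so x_{103} = x_1 = 1.

1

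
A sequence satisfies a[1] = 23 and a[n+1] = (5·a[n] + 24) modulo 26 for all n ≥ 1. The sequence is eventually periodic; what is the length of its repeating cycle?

4

We have a[1] = 23; a[2] = 9; a[3] = 17; a[4] = 5; a[5] = 23.
Since a[5] = a[1] = 23, the sequence is periodic with period 4.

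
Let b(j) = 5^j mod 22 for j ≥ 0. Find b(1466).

5

We have b(0) = 1,  b(1) = 5,  b(2) = 3,  b(3) = 15,  b(4) = 9,  b(5) = 1.
Since b(5) = b(0) = 1, the sequence is periodic with period 5.
So b(1466) = b(0 + ((1466-0) mod 5)) = b(1) = 5.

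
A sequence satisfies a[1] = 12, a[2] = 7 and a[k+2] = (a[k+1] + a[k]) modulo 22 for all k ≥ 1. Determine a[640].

Computing terms: a[1] = 12,  a[2] = 7,  a[3] = 19,  a[4] = 4,  a[5] = 1,  a[6] = 5,  a[7] = 6,  a[8] = 11,  a[9] = 17,  a[10] = 6,  a[11] = 1,  a[12] = 7,  a[13] = 8,  a[14] = 15,  a[15] = 1,  a[16] = 16,  a[17] = 17,  a[18] = 11,  a[19] = 6,  a[20] = 17,  a[21] = 1,  a[22] = 18,  a[23] = 19,  a[24] = 15,  a[25] = 12,  a[26] = 5,  a[27] = 17,  a[28] = 0,  a[29] = 17,  a[30] = 17,  a[31] = 12,  a[32] = 7.
The sequence repeats with period 30.
So a[640] = a[1 + ((640-1) mod 30)] = a[10] = 6.

6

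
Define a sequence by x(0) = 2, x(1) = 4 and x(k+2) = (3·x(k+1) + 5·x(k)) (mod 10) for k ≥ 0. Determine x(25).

4

We have x(0) = 2; x(1) = 4; x(2) = 2; x(3) = 6; x(4) = 8; x(5) = 4; x(6) = 2.
Since (x(5), x(6)) = (x(1), x(2)) = (4, 2) (two consecutive terms determine the rest), the sequence is eventually periodic: after a pre-period of length 1 it cycles with period 4.
For k ≥ 1, x(k) depends only on (k - 1) mod 4. (25 - 1) mod 4 = 0, so x(25) = x(1) = 4.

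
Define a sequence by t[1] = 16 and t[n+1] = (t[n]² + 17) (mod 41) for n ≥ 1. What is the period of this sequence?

We have t[1] = 16, t[2] = 27, t[3] = 8, t[4] = 40, t[5] = 18, t[6] = 13, t[7] = 22, t[8] = 9, t[9] = 16.
Since t[9] = t[1] = 16, the sequence is periodic with period 8.

8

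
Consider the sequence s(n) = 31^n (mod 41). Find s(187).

23

Listing terms: s(0) = 1, s(1) = 31, s(2) = 18, s(3) = 25, s(4) = 37, s(5) = 40, s(6) = 10, s(7) = 23, s(8) = 16, s(9) = 4, s(10) = 1.
The sequence repeats with period 10.
So s(187) = s(0 + ((187-0) mod 10)) = s(7) = 23.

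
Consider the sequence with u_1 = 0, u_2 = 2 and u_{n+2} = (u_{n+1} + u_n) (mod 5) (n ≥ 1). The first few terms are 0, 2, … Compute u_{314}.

1

Listing terms: u_1 = 0,  u_2 = 2,  u_3 = 2,  u_4 = 4,  u_5 = 1,  u_6 = 0,  u_7 = 1,  u_8 = 1,  u_9 = 2,  u_{10} = 3,  u_{11} = 0,  u_{12} = 3,  u_{13} = 3,  u_{14} = 1,  u_{15} = 4,  u_{16} = 0,  u_{17} = 4,  u_{18} = 4,  u_{19} = 3,  u_{20} = 2,  u_{21} = 0,  u_{22} = 2.
The sequence repeats with period 20.
(314 - 1) mod 20 = 13, so u_{314} = u_{14} = 1.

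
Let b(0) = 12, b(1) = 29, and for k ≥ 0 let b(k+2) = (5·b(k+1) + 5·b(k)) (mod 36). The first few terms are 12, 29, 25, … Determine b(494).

Computing terms: b(0) = 12; b(1) = 29; b(2) = 25; b(3) = 18; b(4) = 35; b(5) = 13; b(6) = 24; b(7) = 5; b(8) = 1; b(9) = 30; b(10) = 11; b(11) = 25; b(12) = 0; b(13) = 17; b(14) = 13; b(15) = 6; b(16) = 23; b(17) = 1; b(18) = 12; b(19) = 29.
The sequence repeats with period 18.
So b(494) = b(0 + ((494-0) mod 18)) = b(8) = 1.

1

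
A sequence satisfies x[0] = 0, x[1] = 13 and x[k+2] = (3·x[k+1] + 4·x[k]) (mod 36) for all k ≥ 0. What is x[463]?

Computing terms: x[0] = 0, x[1] = 13, x[2] = 3, x[3] = 25, x[4] = 15, x[5] = 1, x[6] = 27, x[7] = 13, x[8] = 3.
Since (x[7], x[8]) = (x[1], x[2]) = (13, 3) (two consecutive terms determine the rest), the sequence is eventually periodic: after a pre-period of length 1 it cycles with period 6.
For k ≥ 1, x[k] depends only on (k - 1) mod 6. (463 - 1) mod 6 = 0, so x[463] = x[1] = 13.

13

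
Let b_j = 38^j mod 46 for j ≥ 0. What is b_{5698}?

24

b_0 = 1, b_1 = 38, b_2 = 18, b_3 = 40, b_4 = 2, b_5 = 30, b_6 = 36, b_7 = 34, b_8 = 4, b_9 = 14, b_{10} = 26, b_{11} = 22, b_{12} = 8, b_{13} = 28, b_{14} = 6, b_{15} = 44, b_{16} = 16, b_{17} = 10, b_{18} = 12, b_{19} = 42, b_{20} = 32, b_{21} = 20, b_{22} = 24, b_{23} = 38.
Since b_{23} = b_1 = 38, the sequence is eventually periodic: after a pre-period of length 1 it cycles with period 22.
For j ≥ 1, b_j depends only on (j - 1) mod 22. (5698 - 1) mod 22 = 21, so b_{5698} = b_{22} = 24.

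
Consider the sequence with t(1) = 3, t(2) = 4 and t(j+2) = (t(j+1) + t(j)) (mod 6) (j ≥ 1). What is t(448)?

t(1) = 3; t(2) = 4; t(3) = 1; t(4) = 5; t(5) = 0; t(6) = 5; t(7) = 5; t(8) = 4; t(9) = 3; t(10) = 1; t(11) = 4; t(12) = 5; t(13) = 3; t(14) = 2; t(15) = 5; t(16) = 1; t(17) = 0; t(18) = 1; t(19) = 1; t(20) = 2; t(21) = 3; t(22) = 5; t(23) = 2; t(24) = 1; t(25) = 3; t(26) = 4.
The sequence repeats with period 24.
(448 - 1) mod 24 = 15, so t(448) = t(16) = 1.

1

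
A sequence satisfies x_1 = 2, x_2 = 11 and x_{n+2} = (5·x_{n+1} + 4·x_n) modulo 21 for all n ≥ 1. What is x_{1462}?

x_1 = 2, x_2 = 11, x_3 = 0, x_4 = 2, x_5 = 10, x_6 = 16, x_7 = 15, x_8 = 13, x_9 = 20, x_{10} = 5, x_{11} = 0, x_{12} = 20, x_{13} = 16, x_{14} = 13, x_{15} = 3, x_{16} = 4, x_{17} = 11, x_{18} = 8, x_{19} = 0, x_{20} = 11, x_{21} = 13, x_{22} = 4, x_{23} = 9, x_{24} = 19, x_{25} = 5, x_{26} = 17, x_{27} = 0, x_{28} = 5, x_{29} = 4, x_{30} = 19, x_{31} = 6, x_{32} = 1, x_{33} = 8, x_{34} = 2, x_{35} = 0, x_{36} = 8, x_{37} = 19, x_{38} = 1, x_{39} = 18, x_{40} = 10, x_{41} = 17, x_{42} = 20, x_{43} = 0, x_{44} = 17, x_{45} = 1, x_{46} = 10, x_{47} = 12, x_{48} = 16, x_{49} = 2, x_{50} = 11.
Since (x_{49}, x_{50}) = (x_1, x_2) = (2, 11) (two consecutive terms determine the rest), the sequence is periodic with period 48.
So x_{1462} = x_{1 + ((1462-1) mod 48)} = x_{22} = 4.

4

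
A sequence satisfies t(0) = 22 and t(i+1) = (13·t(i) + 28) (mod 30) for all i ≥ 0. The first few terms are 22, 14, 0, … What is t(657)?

t(0) = 22,  t(1) = 14,  t(2) = 0,  t(3) = 28,  t(4) = 2,  t(5) = 24,  t(6) = 10,  t(7) = 8,  t(8) = 12,  t(9) = 4,  t(10) = 20,  t(11) = 18,  t(12) = 22.
Since t(12) = t(0) = 22, the sequence is periodic with period 12.
(657 - 0) mod 12 = 9, so t(657) = t(9) = 4.

4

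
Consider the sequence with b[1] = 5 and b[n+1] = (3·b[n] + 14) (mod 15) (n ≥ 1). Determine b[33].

5

We have b[1] = 5,  b[2] = 14,  b[3] = 11,  b[4] = 2,  b[5] = 5.
The sequence repeats with period 4.
(33 - 1) mod 4 = 0, so b[33] = b[1] = 5.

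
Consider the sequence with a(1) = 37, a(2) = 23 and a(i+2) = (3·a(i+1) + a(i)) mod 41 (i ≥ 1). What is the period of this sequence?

a(1) = 37, a(2) = 23, a(3) = 24, a(4) = 13, a(5) = 22, a(6) = 38, a(7) = 13, a(8) = 36, a(9) = 39, a(10) = 30, a(11) = 6, a(12) = 7, a(13) = 27, a(14) = 6, a(15) = 4, a(16) = 18, a(17) = 17, a(18) = 28, a(19) = 19, a(20) = 3, a(21) = 28, a(22) = 5, a(23) = 2, a(24) = 11, a(25) = 35, a(26) = 34, a(27) = 14, a(28) = 35, a(29) = 37, a(30) = 23.
The sequence repeats with period 28.

28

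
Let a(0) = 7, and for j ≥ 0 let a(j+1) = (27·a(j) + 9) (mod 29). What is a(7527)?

We have a(0) = 7,  a(1) = 24,  a(2) = 19,  a(3) = 0,  a(4) = 9,  a(5) = 20,  a(6) = 27,  a(7) = 13,  a(8) = 12,  a(9) = 14,  a(10) = 10,  a(11) = 18,  a(12) = 2,  a(13) = 5,  a(14) = 28,  a(15) = 11,  a(16) = 16,  a(17) = 6,  a(18) = 26,  a(19) = 15,  a(20) = 8,  a(21) = 22,  a(22) = 23,  a(23) = 21,  a(24) = 25,  a(25) = 17,  a(26) = 4,  a(27) = 1,  a(28) = 7.
The sequence repeats with period 28.
(7527 - 0) mod 28 = 23, so a(7527) = a(23) = 21.

21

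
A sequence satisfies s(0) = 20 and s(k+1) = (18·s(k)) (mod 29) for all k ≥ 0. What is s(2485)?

We have s(0) = 20,  s(1) = 12,  s(2) = 13,  s(3) = 2,  s(4) = 7,  s(5) = 10,  s(6) = 6,  s(7) = 21,  s(8) = 1,  s(9) = 18,  s(10) = 5,  s(11) = 3,  s(12) = 25,  s(13) = 15,  s(14) = 9,  s(15) = 17,  s(16) = 16,  s(17) = 27,  s(18) = 22,  s(19) = 19,  s(20) = 23,  s(21) = 8,  s(22) = 28,  s(23) = 11,  s(24) = 24,  s(25) = 26,  s(26) = 4,  s(27) = 14,  s(28) = 20.
Since s(28) = s(0) = 20, the sequence is periodic with period 28.
So s(2485) = s(0 + ((2485-0) mod 28)) = s(21) = 8.

8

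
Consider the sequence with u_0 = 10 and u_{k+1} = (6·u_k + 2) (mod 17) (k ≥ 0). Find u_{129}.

Computing terms: u_0 = 10,  u_1 = 11,  u_2 = 0,  u_3 = 2,  u_4 = 14,  u_5 = 1,  u_6 = 8,  u_7 = 16,  u_8 = 13,  u_9 = 12,  u_{10} = 6,  u_{11} = 4,  u_{12} = 9,  u_{13} = 5,  u_{14} = 15,  u_{15} = 7,  u_{16} = 10.
The sequence repeats with period 16.
(129 - 0) mod 16 = 1, so u_{129} = u_1 = 11.

11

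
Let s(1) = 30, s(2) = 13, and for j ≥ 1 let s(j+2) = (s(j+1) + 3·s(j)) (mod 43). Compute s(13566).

23

Computing terms: s(1) = 30, s(2) = 13, s(3) = 17, s(4) = 13, s(5) = 21, s(6) = 17, s(7) = 37, s(8) = 2, s(9) = 27, s(10) = 33, s(11) = 28, s(12) = 41, s(13) = 39, s(14) = 33, s(15) = 21, s(16) = 34, s(17) = 11, s(18) = 27, s(19) = 17, s(20) = 12, s(21) = 20, s(22) = 13, s(23) = 30, s(24) = 26, s(25) = 30, s(26) = 22, s(27) = 26, s(28) = 6, s(29) = 41, s(30) = 16, s(31) = 10, s(32) = 15, s(33) = 2, s(34) = 4, s(35) = 10, s(36) = 22, s(37) = 9, s(38) = 32, s(39) = 16, s(40) = 26, s(41) = 31, s(42) = 23, s(43) = 30, s(44) = 13.
Since (s(43), s(44)) = (s(1), s(2)) = (30, 13) (two consecutive terms determine the rest), the sequence is periodic with period 42.
(13566 - 1) mod 42 = 41, so s(13566) = s(42) = 23.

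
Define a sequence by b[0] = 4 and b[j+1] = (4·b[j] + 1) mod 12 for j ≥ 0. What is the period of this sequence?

3

Computing terms: b[0] = 4, b[1] = 5, b[2] = 9, b[3] = 1, b[4] = 5.
Since b[4] = b[1] = 5, the sequence is eventually periodic: after a pre-period of length 1 it cycles with period 3.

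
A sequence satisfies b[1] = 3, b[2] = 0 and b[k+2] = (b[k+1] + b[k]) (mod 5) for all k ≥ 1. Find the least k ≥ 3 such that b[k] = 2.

b[1] = 3,  b[2] = 0,  b[3] = 3,  b[4] = 3,  b[5] = 1,  b[6] = 4,  b[7] = 0,  b[8] = 4,  b[9] = 4,  b[10] = 3,  b[11] = 2,  b[12] = 0,  b[13] = 2,  b[14] = 2,  b[15] = 4,  b[16] = 1,  b[17] = 0,  b[18] = 1,  b[19] = 1,  b[20] = 2,  b[21] = 3,  b[22] = 0.
The sequence repeats with period 20.
The value 2 first appears (with k ≥ 3) at b[11].

11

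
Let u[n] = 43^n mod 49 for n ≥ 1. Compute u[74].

u[1] = 43; u[2] = 36; u[3] = 29; u[4] = 22; u[5] = 15; u[6] = 8; u[7] = 1; u[8] = 43.
The sequence repeats with period 7.
So u[74] = u[1 + ((74-1) mod 7)] = u[4] = 22.

22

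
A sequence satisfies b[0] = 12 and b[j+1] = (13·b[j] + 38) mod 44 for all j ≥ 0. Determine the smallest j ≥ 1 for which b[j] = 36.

4

b[0] = 12; b[1] = 18; b[2] = 8; b[3] = 10; b[4] = 36; b[5] = 22; b[6] = 16; b[7] = 26; b[8] = 24; b[9] = 42; b[10] = 12.
Since b[10] = b[0] = 12, the sequence is periodic with period 10.
The value 36 first appears (with j ≥ 1) at b[4].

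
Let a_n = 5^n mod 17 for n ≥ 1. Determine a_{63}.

7

We have a_1 = 5,  a_2 = 8,  a_3 = 6,  a_4 = 13,  a_5 = 14,  a_6 = 2,  a_7 = 10,  a_8 = 16,  a_9 = 12,  a_{10} = 9,  a_{11} = 11,  a_{12} = 4,  a_{13} = 3,  a_{14} = 15,  a_{15} = 7,  a_{16} = 1,  a_{17} = 5.
Since a_{17} = a_1 = 5, the sequence is periodic with period 16.
(63 - 1) mod 16 = 14, so a_{63} = a_{15} = 7.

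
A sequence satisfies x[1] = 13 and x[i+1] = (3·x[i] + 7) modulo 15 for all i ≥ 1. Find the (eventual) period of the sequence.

4

Listing terms: x[1] = 13; x[2] = 1; x[3] = 10; x[4] = 7; x[5] = 13.
Since x[5] = x[1] = 13, the sequence is periodic with period 4.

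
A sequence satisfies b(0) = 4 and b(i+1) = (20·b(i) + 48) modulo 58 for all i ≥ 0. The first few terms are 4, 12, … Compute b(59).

We have b(0) = 4,  b(1) = 12,  b(2) = 56,  b(3) = 8,  b(4) = 34,  b(5) = 32,  b(6) = 50,  b(7) = 4.
Since b(7) = b(0) = 4, the sequence is periodic with period 7.
So b(59) = b(0 + ((59-0) mod 7)) = b(3) = 8.

8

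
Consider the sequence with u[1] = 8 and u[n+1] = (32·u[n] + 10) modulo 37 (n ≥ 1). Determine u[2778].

Listing terms: u[1] = 8, u[2] = 7, u[3] = 12, u[4] = 24, u[5] = 1, u[6] = 5, u[7] = 22, u[8] = 11, u[9] = 29, u[10] = 13, u[11] = 19, u[12] = 26, u[13] = 28, u[14] = 18, u[15] = 31, u[16] = 3, u[17] = 32, u[18] = 35, u[19] = 20, u[20] = 21, u[21] = 16, u[22] = 4, u[23] = 27, u[24] = 23, u[25] = 6, u[26] = 17, u[27] = 36, u[28] = 15, u[29] = 9, u[30] = 2, u[31] = 0, u[32] = 10, u[33] = 34, u[34] = 25, u[35] = 33, u[36] = 30, u[37] = 8.
The sequence repeats with period 36.
So u[2778] = u[1 + ((2778-1) mod 36)] = u[6] = 5.

5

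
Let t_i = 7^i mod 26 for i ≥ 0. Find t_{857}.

Computing terms: t_0 = 1; t_1 = 7; t_2 = 23; t_3 = 5; t_4 = 9; t_5 = 11; t_6 = 25; t_7 = 19; t_8 = 3; t_9 = 21; t_{10} = 17; t_{11} = 15; t_{12} = 1.
The sequence repeats with period 12.
So t_{857} = t_{0 + ((857-0) mod 12)} = t_5 = 11.

11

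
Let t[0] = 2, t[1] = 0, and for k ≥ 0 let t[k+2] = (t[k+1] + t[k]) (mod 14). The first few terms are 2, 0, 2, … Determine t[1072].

2

We have t[0] = 2, t[1] = 0, t[2] = 2, t[3] = 2, t[4] = 4, t[5] = 6, t[6] = 10, t[7] = 2, t[8] = 12, t[9] = 0, t[10] = 12, t[11] = 12, t[12] = 10, t[13] = 8, t[14] = 4, t[15] = 12, t[16] = 2, t[17] = 0.
The sequence repeats with period 16.
So t[1072] = t[0 + ((1072-0) mod 16)] = t[0] = 2.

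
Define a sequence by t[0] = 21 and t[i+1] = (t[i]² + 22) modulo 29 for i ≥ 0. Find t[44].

23

We have t[0] = 21; t[1] = 28; t[2] = 23; t[3] = 0; t[4] = 22; t[5] = 13; t[6] = 17; t[7] = 21.
The sequence repeats with period 7.
So t[44] = t[0 + ((44-0) mod 7)] = t[2] = 23.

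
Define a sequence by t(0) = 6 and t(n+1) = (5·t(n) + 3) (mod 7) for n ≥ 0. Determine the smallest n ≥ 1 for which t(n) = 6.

t(0) = 6; t(1) = 5; t(2) = 0; t(3) = 3; t(4) = 4; t(5) = 2; t(6) = 6.
The sequence repeats with period 6.
The value 6 next appears (with n ≥ 1) at t(6).

6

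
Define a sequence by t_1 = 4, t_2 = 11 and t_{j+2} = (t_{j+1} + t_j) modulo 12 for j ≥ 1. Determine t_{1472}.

7

We have t_1 = 4, t_2 = 11, t_3 = 3, t_4 = 2, t_5 = 5, t_6 = 7, t_7 = 0, t_8 = 7, t_9 = 7, t_{10} = 2, t_{11} = 9, t_{12} = 11, t_{13} = 8, t_{14} = 7, t_{15} = 3, t_{16} = 10, t_{17} = 1, t_{18} = 11, t_{19} = 0, t_{20} = 11, t_{21} = 11, t_{22} = 10, t_{23} = 9, t_{24} = 7, t_{25} = 4, t_{26} = 11.
The sequence repeats with period 24.
So t_{1472} = t_{1 + ((1472-1) mod 24)} = t_8 = 7.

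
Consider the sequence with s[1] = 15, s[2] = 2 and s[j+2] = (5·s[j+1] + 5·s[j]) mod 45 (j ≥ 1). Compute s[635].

We have s[1] = 15, s[2] = 2, s[3] = 40, s[4] = 30, s[5] = 35, s[6] = 10, s[7] = 0, s[8] = 5, s[9] = 25, s[10] = 15, s[11] = 20, s[12] = 40, s[13] = 30.
Since (s[12], s[13]) = (s[3], s[4]) = (40, 30) (two consecutive terms determine the rest), the sequence is eventually periodic: after a pre-period of length 2 it cycles with period 9.
For j ≥ 3, s[j] depends only on (j - 3) mod 9. (635 - 3) mod 9 = 2, so s[635] = s[5] = 35.

35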